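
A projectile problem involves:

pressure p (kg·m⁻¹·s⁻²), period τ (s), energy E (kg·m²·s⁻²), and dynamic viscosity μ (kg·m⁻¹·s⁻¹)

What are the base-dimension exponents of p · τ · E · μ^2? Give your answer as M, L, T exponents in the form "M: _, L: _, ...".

Collect each base-dimension exponent across the product:
  M: (1) + (0) + (1) + 2·(1) = 4
  L: (-1) + (0) + (2) + 2·(-1) = -1
  T: (-2) + (1) + (-2) + 2·(-1) = -5
So the dimensions are [M⁴ L⁻¹ T⁻⁵].

M: 4, L: -1, T: -5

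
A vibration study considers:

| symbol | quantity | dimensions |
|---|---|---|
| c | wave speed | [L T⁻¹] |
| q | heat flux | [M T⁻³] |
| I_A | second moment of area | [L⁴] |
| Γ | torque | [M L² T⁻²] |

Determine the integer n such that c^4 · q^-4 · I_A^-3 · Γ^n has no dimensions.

Balance the M exponent: (1)·n from Γ, plus 4·(0) − 4·(1) − 3·(0) = -4 from the rest, must sum to zero.
n − 4 = 0, so n = 4.

4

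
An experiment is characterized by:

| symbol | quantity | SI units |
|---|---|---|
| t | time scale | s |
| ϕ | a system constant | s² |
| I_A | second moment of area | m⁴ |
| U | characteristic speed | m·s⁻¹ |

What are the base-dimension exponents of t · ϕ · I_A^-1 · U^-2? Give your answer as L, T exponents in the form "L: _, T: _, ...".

L: -6, T: 5

Collect each base-dimension exponent across the product:
  L: (0) + (0) − (4) − 2·(1) = -6
  T: (1) + (2) − (0) − 2·(-1) = 5
So the dimensions are [L⁻⁶ T⁵].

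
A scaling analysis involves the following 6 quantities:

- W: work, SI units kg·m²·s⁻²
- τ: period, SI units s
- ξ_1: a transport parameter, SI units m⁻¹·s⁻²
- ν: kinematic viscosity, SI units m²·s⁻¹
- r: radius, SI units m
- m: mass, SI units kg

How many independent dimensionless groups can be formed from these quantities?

There are 6 variables and 3 base dimensions (M, L, T).
The dimension matrix has rank 3.
Independent dimensionless groups: 6 − 3 = 3.

3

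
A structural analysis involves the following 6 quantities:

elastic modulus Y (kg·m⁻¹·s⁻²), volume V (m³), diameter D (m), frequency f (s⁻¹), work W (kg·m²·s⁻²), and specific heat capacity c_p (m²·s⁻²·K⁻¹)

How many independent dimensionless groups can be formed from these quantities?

2

There are 6 variables and 4 base dimensions (M, L, T, Θ).
The dimension matrix has rank 4.
Independent dimensionless groups: 6 − 4 = 2.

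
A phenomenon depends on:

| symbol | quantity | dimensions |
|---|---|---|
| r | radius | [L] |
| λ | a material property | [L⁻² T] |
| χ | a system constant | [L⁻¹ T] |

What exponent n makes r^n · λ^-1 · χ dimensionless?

-1

Balance the L exponent: (1)·n from r, plus −(-2) + (-1) = 1 from the rest, must sum to zero.
n + 1 = 0, so n = -1.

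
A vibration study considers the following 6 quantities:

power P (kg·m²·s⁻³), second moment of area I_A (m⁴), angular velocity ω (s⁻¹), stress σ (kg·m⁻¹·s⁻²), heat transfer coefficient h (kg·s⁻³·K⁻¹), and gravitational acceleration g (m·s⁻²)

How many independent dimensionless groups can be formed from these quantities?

There are 6 variables and 4 base dimensions (M, L, T, Θ).
The dimension matrix has rank 4.
Independent dimensionless groups: 6 − 4 = 2.

2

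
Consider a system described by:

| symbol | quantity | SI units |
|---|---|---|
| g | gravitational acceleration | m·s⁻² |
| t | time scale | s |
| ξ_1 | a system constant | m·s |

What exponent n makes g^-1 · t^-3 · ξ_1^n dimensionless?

1

Balance the L exponent: (1)·n from ξ_1, plus −(1) − 3·(0) = -1 from the rest, must sum to zero.
n − 1 = 0, so n = 1.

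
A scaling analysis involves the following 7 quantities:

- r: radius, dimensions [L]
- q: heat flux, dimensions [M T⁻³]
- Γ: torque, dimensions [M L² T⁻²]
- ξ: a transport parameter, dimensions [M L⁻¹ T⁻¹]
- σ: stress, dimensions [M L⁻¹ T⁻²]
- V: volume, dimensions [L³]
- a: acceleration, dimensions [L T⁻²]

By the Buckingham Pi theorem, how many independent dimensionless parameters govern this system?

There are 7 variables and 3 base dimensions (M, L, T).
The dimension matrix has rank 3.
Independent dimensionless groups: 7 − 3 = 4.

4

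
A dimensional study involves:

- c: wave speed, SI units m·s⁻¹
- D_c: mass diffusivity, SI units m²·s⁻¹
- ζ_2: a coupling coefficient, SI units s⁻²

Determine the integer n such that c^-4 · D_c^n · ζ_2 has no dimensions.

2

Balance the L exponent: (2)·n from D_c, plus −4·(1) + (0) = -4 from the rest, must sum to zero.
2n − 4 = 0, so n = 2.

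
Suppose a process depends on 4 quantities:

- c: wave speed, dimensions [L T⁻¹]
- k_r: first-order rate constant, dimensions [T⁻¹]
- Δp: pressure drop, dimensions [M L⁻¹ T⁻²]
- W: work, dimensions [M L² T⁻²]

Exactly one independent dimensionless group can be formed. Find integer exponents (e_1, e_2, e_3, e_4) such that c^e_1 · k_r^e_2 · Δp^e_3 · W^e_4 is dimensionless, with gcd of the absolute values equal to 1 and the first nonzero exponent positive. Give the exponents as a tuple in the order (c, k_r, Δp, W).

(3, -3, 1, -1)

M: e_1·(0) + e_2·(0) + e_3·(1) + e_4·(1) = 0
L: e_1·(1) + e_2·(0) + e_3·(-1) + e_4·(2) = 0
T: e_1·(-1) + e_2·(-1) + e_3·(-2) + e_4·(-2) = 0
Solving this homogeneous linear system for the smallest-integer solution (first nonzero entry positive) gives (3, -3, 1, -1).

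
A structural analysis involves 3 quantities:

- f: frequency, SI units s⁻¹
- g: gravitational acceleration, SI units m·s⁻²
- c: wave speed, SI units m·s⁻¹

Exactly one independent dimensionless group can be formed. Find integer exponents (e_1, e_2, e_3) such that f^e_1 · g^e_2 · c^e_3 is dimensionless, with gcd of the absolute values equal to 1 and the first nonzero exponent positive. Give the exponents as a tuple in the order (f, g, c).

L: e_1·(0) + e_2·(1) + e_3·(1) = 0
T: e_1·(-1) + e_2·(-2) + e_3·(-1) = 0
Solving this homogeneous linear system for the smallest-integer solution (first nonzero entry positive) gives (1, -1, 1).

(1, -1, 1)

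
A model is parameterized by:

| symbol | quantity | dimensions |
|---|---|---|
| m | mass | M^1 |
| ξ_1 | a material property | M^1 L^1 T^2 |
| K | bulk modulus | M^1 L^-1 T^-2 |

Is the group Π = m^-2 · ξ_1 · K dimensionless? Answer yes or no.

yes

Sum the exponent of each base dimension across the product:
  M: −2·[m]_M + [ξ_1]_M + [K]_M = −2·(1) + (1) + (1) = 0
  L: −2·[m]_L + [ξ_1]_L + [K]_L = −2·(0) + (1) + (-1) = 0
  T: −2·[m]_T + [ξ_1]_T + [K]_T = −2·(0) + (2) + (-2) = 0
All base exponents vanish — dimensionless.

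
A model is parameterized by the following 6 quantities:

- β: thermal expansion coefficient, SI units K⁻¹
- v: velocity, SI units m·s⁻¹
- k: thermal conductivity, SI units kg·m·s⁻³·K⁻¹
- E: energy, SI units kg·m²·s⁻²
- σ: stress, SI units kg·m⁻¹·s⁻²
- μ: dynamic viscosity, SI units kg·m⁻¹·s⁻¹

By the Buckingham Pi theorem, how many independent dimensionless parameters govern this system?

2

There are 6 variables and 4 base dimensions (M, L, T, Θ).
The dimension matrix has rank 4.
Independent dimensionless groups: 6 − 4 = 2.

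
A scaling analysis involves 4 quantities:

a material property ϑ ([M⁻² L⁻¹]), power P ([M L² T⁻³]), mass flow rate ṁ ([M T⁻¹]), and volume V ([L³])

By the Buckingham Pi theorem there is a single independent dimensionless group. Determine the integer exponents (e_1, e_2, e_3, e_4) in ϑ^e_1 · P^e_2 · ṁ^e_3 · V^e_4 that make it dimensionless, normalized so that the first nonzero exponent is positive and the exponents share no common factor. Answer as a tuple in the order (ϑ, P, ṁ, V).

(1, -1, 3, 1)

M: e_1·(-2) + e_2·(1) + e_3·(1) + e_4·(0) = 0
L: e_1·(-1) + e_2·(2) + e_3·(0) + e_4·(3) = 0
T: e_1·(0) + e_2·(-3) + e_3·(-1) + e_4·(0) = 0
Solving this homogeneous linear system for the smallest-integer solution (first nonzero entry positive) gives (1, -1, 3, 1).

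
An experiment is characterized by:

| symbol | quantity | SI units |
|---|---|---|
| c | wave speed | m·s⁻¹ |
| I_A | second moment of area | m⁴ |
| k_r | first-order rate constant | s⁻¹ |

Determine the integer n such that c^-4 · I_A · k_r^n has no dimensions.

4

Balance the T exponent: (-1)·n from k_r, plus −4·(-1) + (0) = 4 from the rest, must sum to zero.
−n + 4 = 0, so n = 4.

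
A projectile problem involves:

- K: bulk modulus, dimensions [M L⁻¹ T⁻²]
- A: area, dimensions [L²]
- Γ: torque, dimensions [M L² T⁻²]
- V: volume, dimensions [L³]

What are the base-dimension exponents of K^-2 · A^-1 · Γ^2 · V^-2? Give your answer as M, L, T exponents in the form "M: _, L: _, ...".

M: 0, L: -2, T: 0

Collect each base-dimension exponent across the product:
  M: −2·(1) − (0) + 2·(1) − 2·(0) = 0
  L: −2·(-1) − (2) + 2·(2) − 2·(3) = -2
  T: −2·(-2) − (0) + 2·(-2) − 2·(0) = 0
So the dimensions are [L⁻²].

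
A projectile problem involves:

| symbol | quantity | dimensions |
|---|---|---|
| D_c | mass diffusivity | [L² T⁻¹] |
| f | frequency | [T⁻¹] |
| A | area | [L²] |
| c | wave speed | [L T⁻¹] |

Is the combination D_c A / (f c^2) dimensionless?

Sum the exponent of each base dimension across the product:
  L: [D_c]_L − [f]_L + [A]_L − 2·[c]_L = (2) − (0) + (2) − 2·(1) = 2
  T: [D_c]_T − [f]_T + [A]_T − 2·[c]_T = (-1) − (-1) + (0) − 2·(-1) = 2
Net dimensions [L² T²] ≠ [1] — not dimensionless.

no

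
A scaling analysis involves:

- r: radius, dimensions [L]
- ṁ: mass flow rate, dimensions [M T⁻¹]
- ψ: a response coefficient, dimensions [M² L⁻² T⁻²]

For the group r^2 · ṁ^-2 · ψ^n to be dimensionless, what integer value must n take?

1

Balance the M exponent: (2)·n from ψ, plus 2·(0) − 2·(1) = -2 from the rest, must sum to zero.
2n − 2 = 0, so n = 1.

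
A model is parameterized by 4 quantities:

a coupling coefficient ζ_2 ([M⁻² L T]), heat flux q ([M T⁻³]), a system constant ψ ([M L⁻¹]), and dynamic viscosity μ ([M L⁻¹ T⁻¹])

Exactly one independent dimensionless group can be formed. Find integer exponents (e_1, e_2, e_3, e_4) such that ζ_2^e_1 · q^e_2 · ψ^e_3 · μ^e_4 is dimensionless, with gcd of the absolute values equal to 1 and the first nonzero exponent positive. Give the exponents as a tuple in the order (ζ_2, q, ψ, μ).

M: e_1·(-2) + e_2·(1) + e_3·(1) + e_4·(1) = 0
L: e_1·(1) + e_2·(0) + e_3·(-1) + e_4·(-1) = 0
T: e_1·(1) + e_2·(-3) + e_3·(0) + e_4·(-1) = 0
Solving this homogeneous linear system for the smallest-integer solution (first nonzero entry positive) gives (1, 1, 3, -2).

(1, 1, 3, -2)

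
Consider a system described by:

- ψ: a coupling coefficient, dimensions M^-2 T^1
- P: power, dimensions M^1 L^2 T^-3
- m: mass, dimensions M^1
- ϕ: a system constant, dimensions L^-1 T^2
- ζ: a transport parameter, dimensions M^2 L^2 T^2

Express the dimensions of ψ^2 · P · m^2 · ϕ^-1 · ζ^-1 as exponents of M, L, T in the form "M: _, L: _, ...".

M: -3, L: 1, T: -5

Collect each base-dimension exponent across the product:
  M: 2·(-2) + (1) + 2·(1) − (0) − (2) = -3
  L: 2·(0) + (2) + 2·(0) − (-1) − (2) = 1
  T: 2·(1) + (-3) + 2·(0) − (2) − (2) = -5
So the dimensions are [M⁻³ L T⁻⁵].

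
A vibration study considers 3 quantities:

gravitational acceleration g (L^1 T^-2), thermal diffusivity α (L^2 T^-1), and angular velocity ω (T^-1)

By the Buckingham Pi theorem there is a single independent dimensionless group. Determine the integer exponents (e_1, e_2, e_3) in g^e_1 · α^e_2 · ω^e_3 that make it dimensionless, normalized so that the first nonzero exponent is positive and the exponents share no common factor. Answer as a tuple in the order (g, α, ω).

L: e_1·(1) + e_2·(2) + e_3·(0) = 0
T: e_1·(-2) + e_2·(-1) + e_3·(-1) = 0
Solving this homogeneous linear system for the smallest-integer solution (first nonzero entry positive) gives (2, -1, -3).

(2, -1, -3)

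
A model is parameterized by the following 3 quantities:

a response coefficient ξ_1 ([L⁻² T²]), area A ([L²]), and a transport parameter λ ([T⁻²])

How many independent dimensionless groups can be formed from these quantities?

1

There are 3 variables and 2 base dimensions (L, T).
The dimension matrix has rank 2.
Independent dimensionless groups: 3 − 2 = 1.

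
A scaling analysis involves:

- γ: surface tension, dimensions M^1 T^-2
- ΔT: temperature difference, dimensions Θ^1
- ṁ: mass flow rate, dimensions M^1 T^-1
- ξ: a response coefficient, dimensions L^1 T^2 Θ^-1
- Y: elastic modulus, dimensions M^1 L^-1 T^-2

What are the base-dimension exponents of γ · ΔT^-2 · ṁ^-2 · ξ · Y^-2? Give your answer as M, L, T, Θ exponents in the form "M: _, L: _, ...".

Collect each base-dimension exponent across the product:
  M: (1) − 2·(0) − 2·(1) + (0) − 2·(1) = -3
  L: (0) − 2·(0) − 2·(0) + (1) − 2·(-1) = 3
  T: (-2) − 2·(0) − 2·(-1) + (2) − 2·(-2) = 6
  Θ: (0) − 2·(1) − 2·(0) + (-1) − 2·(0) = -3
So the dimensions are [M⁻³ L³ T⁶ Θ⁻³].

M: -3, L: 3, T: 6, Θ: -3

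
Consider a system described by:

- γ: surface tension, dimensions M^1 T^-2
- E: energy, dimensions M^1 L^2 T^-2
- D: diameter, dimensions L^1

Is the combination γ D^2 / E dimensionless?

yes

Sum the exponent of each base dimension across the product:
  M: [γ]_M − [E]_M + 2·[D]_M = (1) − (1) + 2·(0) = 0
  L: [γ]_L − [E]_L + 2·[D]_L = (0) − (2) + 2·(1) = 0
  T: [γ]_T − [E]_T + 2·[D]_T = (-2) − (-2) + 2·(0) = 0
  Θ: [γ]_Θ − [E]_Θ + 2·[D]_Θ = (0) − (0) + 2·(0) = 0
All base exponents vanish — dimensionless.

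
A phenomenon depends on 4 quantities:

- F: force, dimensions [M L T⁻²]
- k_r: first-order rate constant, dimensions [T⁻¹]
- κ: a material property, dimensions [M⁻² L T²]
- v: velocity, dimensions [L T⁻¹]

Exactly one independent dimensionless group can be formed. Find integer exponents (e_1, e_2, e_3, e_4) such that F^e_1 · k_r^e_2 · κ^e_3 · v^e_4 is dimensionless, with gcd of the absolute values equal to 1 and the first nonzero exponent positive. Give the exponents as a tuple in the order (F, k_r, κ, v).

(2, 1, 1, -3)

M: e_1·(1) + e_2·(0) + e_3·(-2) + e_4·(0) = 0
L: e_1·(1) + e_2·(0) + e_3·(1) + e_4·(1) = 0
T: e_1·(-2) + e_2·(-1) + e_3·(2) + e_4·(-1) = 0
Solving this homogeneous linear system for the smallest-integer solution (first nonzero entry positive) gives (2, 1, 1, -3).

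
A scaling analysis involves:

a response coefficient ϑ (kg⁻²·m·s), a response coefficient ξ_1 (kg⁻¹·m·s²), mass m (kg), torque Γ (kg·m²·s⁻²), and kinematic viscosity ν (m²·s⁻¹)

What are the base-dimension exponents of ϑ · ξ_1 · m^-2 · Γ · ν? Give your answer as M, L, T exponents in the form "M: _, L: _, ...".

M: -4, L: 6, T: 0

Collect each base-dimension exponent across the product:
  M: (-2) + (-1) − 2·(1) + (1) + (0) = -4
  L: (1) + (1) − 2·(0) + (2) + (2) = 6
  T: (1) + (2) − 2·(0) + (-2) + (-1) = 0
So the dimensions are [M⁻⁴ L⁶].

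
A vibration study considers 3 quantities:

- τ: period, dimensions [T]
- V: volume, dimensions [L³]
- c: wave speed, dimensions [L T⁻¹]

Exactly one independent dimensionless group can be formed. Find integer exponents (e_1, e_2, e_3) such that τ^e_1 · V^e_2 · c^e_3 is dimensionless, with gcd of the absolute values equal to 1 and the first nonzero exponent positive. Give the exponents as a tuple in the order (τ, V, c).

L: e_1·(0) + e_2·(3) + e_3·(1) = 0
T: e_1·(1) + e_2·(0) + e_3·(-1) = 0
Solving this homogeneous linear system for the smallest-integer solution (first nonzero entry positive) gives (3, -1, 3).

(3, -1, 3)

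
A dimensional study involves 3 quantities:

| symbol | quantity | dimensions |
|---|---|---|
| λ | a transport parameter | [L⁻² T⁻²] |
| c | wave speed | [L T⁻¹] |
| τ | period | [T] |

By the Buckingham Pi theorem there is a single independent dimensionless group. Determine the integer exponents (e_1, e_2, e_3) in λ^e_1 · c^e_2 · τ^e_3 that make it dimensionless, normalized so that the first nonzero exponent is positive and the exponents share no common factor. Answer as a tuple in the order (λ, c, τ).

(1, 2, 4)

L: e_1·(-2) + e_2·(1) + e_3·(0) = 0
T: e_1·(-2) + e_2·(-1) + e_3·(1) = 0
Solving this homogeneous linear system for the smallest-integer solution (first nonzero entry positive) gives (1, 2, 4).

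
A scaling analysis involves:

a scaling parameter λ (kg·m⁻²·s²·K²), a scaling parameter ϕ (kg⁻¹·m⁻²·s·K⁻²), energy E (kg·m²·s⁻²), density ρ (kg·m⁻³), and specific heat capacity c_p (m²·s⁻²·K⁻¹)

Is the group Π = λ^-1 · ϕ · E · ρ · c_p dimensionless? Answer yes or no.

Sum the exponent of each base dimension across the product:
  M: −[λ]_M + [ϕ]_M + [E]_M + [ρ]_M + [c_p]_M = −(1) + (-1) + (1) + (1) + (0) = 0
  L: −[λ]_L + [ϕ]_L + [E]_L + [ρ]_L + [c_p]_L = −(-2) + (-2) + (2) + (-3) + (2) = 1
  T: −[λ]_T + [ϕ]_T + [E]_T + [ρ]_T + [c_p]_T = −(2) + (1) + (-2) + (0) + (-2) = -5
  Θ: −[λ]_Θ + [ϕ]_Θ + [E]_Θ + [ρ]_Θ + [c_p]_Θ = −(2) + (-2) + (0) + (0) + (-1) = -5
Net dimensions [L T⁻⁵ Θ⁻⁵] ≠ [1] — not dimensionless.

no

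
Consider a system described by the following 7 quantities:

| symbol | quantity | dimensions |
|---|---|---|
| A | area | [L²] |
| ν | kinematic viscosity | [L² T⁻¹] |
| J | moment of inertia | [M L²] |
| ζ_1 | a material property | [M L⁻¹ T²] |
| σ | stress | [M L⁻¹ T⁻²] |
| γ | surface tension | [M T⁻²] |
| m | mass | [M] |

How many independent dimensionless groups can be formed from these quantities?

4

There are 7 variables and 3 base dimensions (M, L, T).
The dimension matrix has rank 3.
Independent dimensionless groups: 7 − 3 = 4.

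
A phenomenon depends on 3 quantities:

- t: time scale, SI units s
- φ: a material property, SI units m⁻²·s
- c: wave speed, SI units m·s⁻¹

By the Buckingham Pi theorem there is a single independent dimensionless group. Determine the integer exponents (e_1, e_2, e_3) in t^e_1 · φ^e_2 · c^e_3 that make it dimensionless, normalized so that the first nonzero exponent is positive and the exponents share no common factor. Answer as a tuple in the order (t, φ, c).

(1, 1, 2)

L: e_1·(0) + e_2·(-2) + e_3·(1) = 0
T: e_1·(1) + e_2·(1) + e_3·(-1) = 0
Solving this homogeneous linear system for the smallest-integer solution (first nonzero entry positive) gives (1, 1, 2).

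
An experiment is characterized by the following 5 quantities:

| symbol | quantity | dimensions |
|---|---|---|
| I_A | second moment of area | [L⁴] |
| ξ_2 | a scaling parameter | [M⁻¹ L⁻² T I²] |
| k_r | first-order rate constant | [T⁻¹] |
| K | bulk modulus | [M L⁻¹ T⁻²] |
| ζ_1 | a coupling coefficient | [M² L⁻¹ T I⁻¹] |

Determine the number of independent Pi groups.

There are 5 variables and 4 base dimensions (M, L, T, I).
The dimension matrix has rank 4.
Independent dimensionless groups: 5 − 4 = 1.

1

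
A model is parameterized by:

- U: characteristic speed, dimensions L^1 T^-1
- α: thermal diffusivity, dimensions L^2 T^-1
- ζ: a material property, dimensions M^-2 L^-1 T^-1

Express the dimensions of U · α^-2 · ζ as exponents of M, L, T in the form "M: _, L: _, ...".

M: -2, L: -4, T: 0

Collect each base-dimension exponent across the product:
  M: (0) − 2·(0) + (-2) = -2
  L: (1) − 2·(2) + (-1) = -4
  T: (-1) − 2·(-1) + (-1) = 0
So the dimensions are [M⁻² L⁻⁴].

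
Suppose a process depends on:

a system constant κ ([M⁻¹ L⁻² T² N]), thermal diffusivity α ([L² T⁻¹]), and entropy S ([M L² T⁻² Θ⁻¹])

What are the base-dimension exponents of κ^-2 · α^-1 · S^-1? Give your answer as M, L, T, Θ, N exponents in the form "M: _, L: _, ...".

M: 1, L: 0, T: -1, Θ: 1, N: -2

Collect each base-dimension exponent across the product:
  M: −2·(-1) − (0) − (1) = 1
  L: −2·(-2) − (2) − (2) = 0
  T: −2·(2) − (-1) − (-2) = -1
  Θ: −2·(0) − (0) − (-1) = 1
  N: −2·(1) − (0) − (0) = -2
So the dimensions are [M T⁻¹ Θ N⁻²].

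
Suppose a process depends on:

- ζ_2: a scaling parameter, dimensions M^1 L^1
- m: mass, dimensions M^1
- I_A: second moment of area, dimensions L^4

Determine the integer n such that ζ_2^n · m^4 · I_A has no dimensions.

Balance the M exponent: (1)·n from ζ_2, plus 4·(1) + (0) = 4 from the rest, must sum to zero.
n + 4 = 0, so n = -4.

-4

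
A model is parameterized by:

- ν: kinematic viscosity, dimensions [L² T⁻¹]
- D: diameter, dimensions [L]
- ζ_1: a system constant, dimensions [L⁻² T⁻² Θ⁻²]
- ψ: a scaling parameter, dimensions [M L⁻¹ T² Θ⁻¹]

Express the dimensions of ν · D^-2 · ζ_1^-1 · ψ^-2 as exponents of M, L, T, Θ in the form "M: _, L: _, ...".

Collect each base-dimension exponent across the product:
  M: (0) − 2·(0) − (0) − 2·(1) = -2
  L: (2) − 2·(1) − (-2) − 2·(-1) = 4
  T: (-1) − 2·(0) − (-2) − 2·(2) = -3
  Θ: (0) − 2·(0) − (-2) − 2·(-1) = 4
So the dimensions are [M⁻² L⁴ T⁻³ Θ⁴].

M: -2, L: 4, T: -3, Θ: 4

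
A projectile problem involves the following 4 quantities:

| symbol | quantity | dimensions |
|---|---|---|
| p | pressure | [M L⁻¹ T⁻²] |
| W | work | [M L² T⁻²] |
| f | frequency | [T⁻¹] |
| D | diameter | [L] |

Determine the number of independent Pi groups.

There are 4 variables and 3 base dimensions (M, L, T).
The dimension matrix has rank 3.
Independent dimensionless groups: 4 − 3 = 1.

1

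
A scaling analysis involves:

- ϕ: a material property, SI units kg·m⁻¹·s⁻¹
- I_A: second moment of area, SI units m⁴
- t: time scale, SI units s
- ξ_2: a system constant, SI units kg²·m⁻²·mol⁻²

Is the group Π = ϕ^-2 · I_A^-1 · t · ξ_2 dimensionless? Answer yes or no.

no

Sum the exponent of each base dimension across the product:
  M: −2·[ϕ]_M − [I_A]_M + [t]_M + [ξ_2]_M = −2·(1) − (0) + (0) + (2) = 0
  L: −2·[ϕ]_L − [I_A]_L + [t]_L + [ξ_2]_L = −2·(-1) − (4) + (0) + (-2) = -4
  T: −2·[ϕ]_T − [I_A]_T + [t]_T + [ξ_2]_T = −2·(-1) − (0) + (1) + (0) = 3
  N: −2·[ϕ]_N − [I_A]_N + [t]_N + [ξ_2]_N = −2·(0) − (0) + (0) + (-2) = -2
Net dimensions [L⁻⁴ T³ N⁻²] ≠ [1] — not dimensionless.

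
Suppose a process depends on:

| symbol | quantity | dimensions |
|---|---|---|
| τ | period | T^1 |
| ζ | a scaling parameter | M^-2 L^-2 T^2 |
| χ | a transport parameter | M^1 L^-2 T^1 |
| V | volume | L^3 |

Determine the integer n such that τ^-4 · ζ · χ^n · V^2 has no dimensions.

Balance the M exponent: (1)·n from χ, plus −4·(0) + (-2) + 2·(0) = -2 from the rest, must sum to zero.
n − 2 = 0, so n = 2.

2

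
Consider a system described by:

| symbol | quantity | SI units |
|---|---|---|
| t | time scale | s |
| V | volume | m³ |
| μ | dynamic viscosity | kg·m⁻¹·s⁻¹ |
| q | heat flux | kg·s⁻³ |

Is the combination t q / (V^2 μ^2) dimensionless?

no

Sum the exponent of each base dimension across the product:
  M: [t]_M − 2·[V]_M − 2·[μ]_M + [q]_M = (0) − 2·(0) − 2·(1) + (1) = -1
  L: [t]_L − 2·[V]_L − 2·[μ]_L + [q]_L = (0) − 2·(3) − 2·(-1) + (0) = -4
  T: [t]_T − 2·[V]_T − 2·[μ]_T + [q]_T = (1) − 2·(0) − 2·(-1) + (-3) = 0
Net dimensions [M⁻¹ L⁻⁴] ≠ [1] — not dimensionless.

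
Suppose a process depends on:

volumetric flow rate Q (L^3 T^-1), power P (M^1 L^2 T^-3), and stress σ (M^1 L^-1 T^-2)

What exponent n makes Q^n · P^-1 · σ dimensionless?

1

Balance the L exponent: (3)·n from Q, plus −(2) + (-1) = -3 from the rest, must sum to zero.
3n − 3 = 0, so n = 1.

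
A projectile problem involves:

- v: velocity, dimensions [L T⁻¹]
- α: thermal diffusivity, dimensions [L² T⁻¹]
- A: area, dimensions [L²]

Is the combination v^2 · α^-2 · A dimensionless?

Sum the exponent of each base dimension across the product:
  L: 2·[v]_L − 2·[α]_L + [A]_L = 2·(1) − 2·(2) + (2) = 0
  T: 2·[v]_T − 2·[α]_T + [A]_T = 2·(-1) − 2·(-1) + (0) = 0
All base exponents vanish — dimensionless.

yes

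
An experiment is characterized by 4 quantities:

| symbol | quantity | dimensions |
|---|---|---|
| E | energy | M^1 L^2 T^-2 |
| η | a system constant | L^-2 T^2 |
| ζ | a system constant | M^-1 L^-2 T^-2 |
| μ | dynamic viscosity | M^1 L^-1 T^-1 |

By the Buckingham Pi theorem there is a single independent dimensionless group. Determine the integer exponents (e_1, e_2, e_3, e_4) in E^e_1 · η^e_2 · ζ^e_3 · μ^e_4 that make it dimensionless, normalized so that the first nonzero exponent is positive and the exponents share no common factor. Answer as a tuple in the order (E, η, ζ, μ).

M: e_1·(1) + e_2·(0) + e_3·(-1) + e_4·(1) = 0
L: e_1·(2) + e_2·(-2) + e_3·(-2) + e_4·(-1) = 0
T: e_1·(-2) + e_2·(2) + e_3·(-2) + e_4·(-1) = 0
Solving this homogeneous linear system for the smallest-integer solution (first nonzero entry positive) gives (3, 3, 1, -2).

(3, 3, 1, -2)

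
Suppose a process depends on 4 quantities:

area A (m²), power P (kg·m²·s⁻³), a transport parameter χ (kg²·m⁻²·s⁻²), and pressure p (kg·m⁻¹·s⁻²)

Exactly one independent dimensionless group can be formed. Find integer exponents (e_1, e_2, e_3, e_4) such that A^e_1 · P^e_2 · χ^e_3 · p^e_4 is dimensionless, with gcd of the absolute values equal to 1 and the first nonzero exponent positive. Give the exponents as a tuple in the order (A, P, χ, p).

M: e_1·(0) + e_2·(1) + e_3·(2) + e_4·(1) = 0
L: e_1·(2) + e_2·(2) + e_3·(-2) + e_4·(-1) = 0
T: e_1·(0) + e_2·(-3) + e_3·(-2) + e_4·(-2) = 0
Solving this homogeneous linear system for the smallest-integer solution (first nonzero entry positive) gives (3, -2, -1, 4).

(3, -2, -1, 4)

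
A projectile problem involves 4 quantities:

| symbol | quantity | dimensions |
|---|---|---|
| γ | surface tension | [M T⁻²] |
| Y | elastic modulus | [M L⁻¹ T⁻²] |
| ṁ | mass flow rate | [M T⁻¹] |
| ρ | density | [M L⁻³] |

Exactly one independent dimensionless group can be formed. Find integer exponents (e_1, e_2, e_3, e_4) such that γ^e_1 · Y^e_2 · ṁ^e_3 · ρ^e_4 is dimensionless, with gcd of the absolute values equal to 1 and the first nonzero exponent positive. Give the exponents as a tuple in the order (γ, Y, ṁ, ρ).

M: e_1·(1) + e_2·(1) + e_3·(1) + e_4·(1) = 0
L: e_1·(0) + e_2·(-1) + e_3·(0) + e_4·(-3) = 0
T: e_1·(-2) + e_2·(-2) + e_3·(-1) + e_4·(0) = 0
Solving this homogeneous linear system for the smallest-integer solution (first nonzero entry positive) gives (4, -3, -2, 1).

(4, -3, -2, 1)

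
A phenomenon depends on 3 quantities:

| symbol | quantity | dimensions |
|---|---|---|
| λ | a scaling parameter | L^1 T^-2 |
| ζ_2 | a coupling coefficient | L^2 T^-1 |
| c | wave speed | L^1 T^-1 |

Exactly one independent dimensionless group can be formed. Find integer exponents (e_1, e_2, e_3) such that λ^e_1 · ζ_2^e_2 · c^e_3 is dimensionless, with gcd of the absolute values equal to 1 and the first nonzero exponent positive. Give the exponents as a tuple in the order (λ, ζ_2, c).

L: e_1·(1) + e_2·(2) + e_3·(1) = 0
T: e_1·(-2) + e_2·(-1) + e_3·(-1) = 0
Solving this homogeneous linear system for the smallest-integer solution (first nonzero entry positive) gives (1, 1, -3).

(1, 1, -3)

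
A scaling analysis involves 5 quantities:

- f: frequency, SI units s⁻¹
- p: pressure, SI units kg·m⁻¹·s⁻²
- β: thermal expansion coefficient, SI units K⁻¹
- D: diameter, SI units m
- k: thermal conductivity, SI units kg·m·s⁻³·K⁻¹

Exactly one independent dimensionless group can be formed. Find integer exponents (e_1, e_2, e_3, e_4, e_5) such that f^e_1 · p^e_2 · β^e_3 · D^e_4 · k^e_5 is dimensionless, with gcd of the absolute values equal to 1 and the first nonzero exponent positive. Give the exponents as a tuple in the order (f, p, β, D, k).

(1, 1, 1, 2, -1)

M: e_1·(0) + e_2·(1) + e_3·(0) + e_4·(0) + e_5·(1) = 0
L: e_1·(0) + e_2·(-1) + e_3·(0) + e_4·(1) + e_5·(1) = 0
T: e_1·(-1) + e_2·(-2) + e_3·(0) + e_4·(0) + e_5·(-3) = 0
Θ: e_1·(0) + e_2·(0) + e_3·(-1) + e_4·(0) + e_5·(-1) = 0
Solving this homogeneous linear system for the smallest-integer solution (first nonzero entry positive) gives (1, 1, 1, 2, -1).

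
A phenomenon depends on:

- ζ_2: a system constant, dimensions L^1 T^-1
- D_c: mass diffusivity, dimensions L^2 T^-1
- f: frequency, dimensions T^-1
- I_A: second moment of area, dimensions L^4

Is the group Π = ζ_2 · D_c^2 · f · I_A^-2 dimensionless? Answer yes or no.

Sum the exponent of each base dimension across the product:
  L: [ζ_2]_L + 2·[D_c]_L + [f]_L − 2·[I_A]_L = (1) + 2·(2) + (0) − 2·(4) = -3
  T: [ζ_2]_T + 2·[D_c]_T + [f]_T − 2·[I_A]_T = (-1) + 2·(-1) + (-1) − 2·(0) = -4
Net dimensions [L⁻³ T⁻⁴] ≠ [1] — not dimensionless.

no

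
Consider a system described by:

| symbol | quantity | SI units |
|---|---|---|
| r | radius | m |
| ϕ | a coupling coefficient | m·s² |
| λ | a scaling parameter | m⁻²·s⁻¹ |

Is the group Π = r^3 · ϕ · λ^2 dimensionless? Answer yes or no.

Sum the exponent of each base dimension across the product:
  L: 3·[r]_L + [ϕ]_L + 2·[λ]_L = 3·(1) + (1) + 2·(-2) = 0
  T: 3·[r]_T + [ϕ]_T + 2·[λ]_T = 3·(0) + (2) + 2·(-1) = 0
All base exponents vanish — dimensionless.

yes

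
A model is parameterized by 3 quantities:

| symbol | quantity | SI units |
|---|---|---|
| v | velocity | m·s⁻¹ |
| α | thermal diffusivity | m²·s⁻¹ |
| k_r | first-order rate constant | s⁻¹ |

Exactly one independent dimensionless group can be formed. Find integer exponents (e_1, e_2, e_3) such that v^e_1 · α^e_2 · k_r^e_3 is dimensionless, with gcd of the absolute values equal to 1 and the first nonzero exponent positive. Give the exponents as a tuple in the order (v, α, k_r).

(2, -1, -1)

L: e_1·(1) + e_2·(2) + e_3·(0) = 0
T: e_1·(-1) + e_2·(-1) + e_3·(-1) = 0
Solving this homogeneous linear system for the smallest-integer solution (first nonzero entry positive) gives (2, -1, -1).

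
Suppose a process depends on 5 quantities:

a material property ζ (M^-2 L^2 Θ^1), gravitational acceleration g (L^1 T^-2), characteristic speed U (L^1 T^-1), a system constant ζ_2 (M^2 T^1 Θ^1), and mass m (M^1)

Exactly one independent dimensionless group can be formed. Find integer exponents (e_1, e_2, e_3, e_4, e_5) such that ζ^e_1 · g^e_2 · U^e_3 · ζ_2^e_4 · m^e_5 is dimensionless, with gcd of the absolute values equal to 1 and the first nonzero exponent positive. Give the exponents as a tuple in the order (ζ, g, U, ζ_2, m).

M: e_1·(-2) + e_2·(0) + e_3·(0) + e_4·(2) + e_5·(1) = 0
L: e_1·(2) + e_2·(1) + e_3·(1) + e_4·(0) + e_5·(0) = 0
T: e_1·(0) + e_2·(-2) + e_3·(-1) + e_4·(1) + e_5·(0) = 0
Θ: e_1·(1) + e_2·(0) + e_3·(0) + e_4·(1) + e_5·(0) = 0
Solving this homogeneous linear system for the smallest-integer solution (first nonzero entry positive) gives (1, 1, -3, -1, 4).

(1, 1, -3, -1, 4)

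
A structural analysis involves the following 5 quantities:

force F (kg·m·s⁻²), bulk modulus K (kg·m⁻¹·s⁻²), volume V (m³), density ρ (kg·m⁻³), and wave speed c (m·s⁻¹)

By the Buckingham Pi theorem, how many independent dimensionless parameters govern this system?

2

There are 5 variables and 3 base dimensions (M, L, T).
The dimension matrix has rank 3.
Independent dimensionless groups: 5 − 3 = 2.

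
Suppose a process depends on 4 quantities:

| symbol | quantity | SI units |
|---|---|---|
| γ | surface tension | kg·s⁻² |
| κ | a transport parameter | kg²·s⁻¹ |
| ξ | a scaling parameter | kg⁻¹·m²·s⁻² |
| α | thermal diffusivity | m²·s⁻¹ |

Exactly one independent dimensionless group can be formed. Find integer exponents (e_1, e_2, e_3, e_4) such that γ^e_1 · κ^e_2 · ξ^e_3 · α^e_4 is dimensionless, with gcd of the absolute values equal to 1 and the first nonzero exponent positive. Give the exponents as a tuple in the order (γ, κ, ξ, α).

M: e_1·(1) + e_2·(2) + e_3·(-1) + e_4·(0) = 0
L: e_1·(0) + e_2·(0) + e_3·(2) + e_4·(2) = 0
T: e_1·(-2) + e_2·(-1) + e_3·(-2) + e_4·(-1) = 0
Solving this homogeneous linear system for the smallest-integer solution (first nonzero entry positive) gives (1, -1, -1, 1).

(1, -1, -1, 1)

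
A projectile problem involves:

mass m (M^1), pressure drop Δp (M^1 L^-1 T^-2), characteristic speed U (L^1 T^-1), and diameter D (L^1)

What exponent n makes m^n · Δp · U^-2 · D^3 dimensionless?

Balance the M exponent: (1)·n from m, plus (1) − 2·(0) + 3·(0) = 1 from the rest, must sum to zero.
n + 1 = 0, so n = -1.

-1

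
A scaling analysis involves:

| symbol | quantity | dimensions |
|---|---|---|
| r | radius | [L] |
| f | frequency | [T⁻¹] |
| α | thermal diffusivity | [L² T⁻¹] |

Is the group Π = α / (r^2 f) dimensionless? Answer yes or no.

yes

Sum the exponent of each base dimension across the product:
  M: −2·[r]_M − [f]_M + [α]_M = −2·(0) − (0) + (0) = 0
  L: −2·[r]_L − [f]_L + [α]_L = −2·(1) − (0) + (2) = 0
  T: −2·[r]_T − [f]_T + [α]_T = −2·(0) − (-1) + (-1) = 0
  Θ: −2·[r]_Θ − [f]_Θ + [α]_Θ = −2·(0) − (0) + (0) = 0
  N: −2·[r]_N − [f]_N + [α]_N = −2·(0) − (0) + (0) = 0
All base exponents vanish — dimensionless.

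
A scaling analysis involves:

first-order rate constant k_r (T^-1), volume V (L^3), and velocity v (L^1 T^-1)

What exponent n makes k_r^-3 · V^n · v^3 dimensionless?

-1

Balance the L exponent: (3)·n from V, plus −3·(0) + 3·(1) = 3 from the rest, must sum to zero.
3n + 3 = 0, so n = -1.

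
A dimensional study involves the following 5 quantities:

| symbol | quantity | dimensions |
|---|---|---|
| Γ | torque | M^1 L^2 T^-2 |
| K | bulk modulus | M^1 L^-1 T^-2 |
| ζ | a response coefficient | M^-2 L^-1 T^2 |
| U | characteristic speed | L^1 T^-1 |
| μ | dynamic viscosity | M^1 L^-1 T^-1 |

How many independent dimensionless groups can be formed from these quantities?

2

There are 5 variables and 3 base dimensions (M, L, T).
The dimension matrix has rank 3.
Independent dimensionless groups: 5 − 3 = 2.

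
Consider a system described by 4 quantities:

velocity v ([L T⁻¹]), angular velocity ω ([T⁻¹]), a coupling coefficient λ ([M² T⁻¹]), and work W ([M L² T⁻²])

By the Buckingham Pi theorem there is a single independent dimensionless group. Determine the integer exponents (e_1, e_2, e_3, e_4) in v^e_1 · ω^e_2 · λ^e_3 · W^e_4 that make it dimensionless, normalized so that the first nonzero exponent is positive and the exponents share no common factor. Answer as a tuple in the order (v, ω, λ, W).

M: e_1·(0) + e_2·(0) + e_3·(2) + e_4·(1) = 0
L: e_1·(1) + e_2·(0) + e_3·(0) + e_4·(2) = 0
T: e_1·(-1) + e_2·(-1) + e_3·(-1) + e_4·(-2) = 0
Solving this homogeneous linear system for the smallest-integer solution (first nonzero entry positive) gives (4, -1, 1, -2).

(4, -1, 1, -2)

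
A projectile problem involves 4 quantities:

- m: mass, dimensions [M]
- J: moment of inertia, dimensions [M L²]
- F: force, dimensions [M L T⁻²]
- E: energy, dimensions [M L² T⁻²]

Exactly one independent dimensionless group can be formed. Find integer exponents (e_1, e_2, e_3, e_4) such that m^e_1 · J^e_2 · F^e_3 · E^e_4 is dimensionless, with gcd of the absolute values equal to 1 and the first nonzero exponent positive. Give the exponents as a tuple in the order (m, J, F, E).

M: e_1·(1) + e_2·(1) + e_3·(1) + e_4·(1) = 0
L: e_1·(0) + e_2·(2) + e_3·(1) + e_4·(2) = 0
T: e_1·(0) + e_2·(0) + e_3·(-2) + e_4·(-2) = 0
Solving this homogeneous linear system for the smallest-integer solution (first nonzero entry positive) gives (1, -1, -2, 2).

(1, -1, -2, 2)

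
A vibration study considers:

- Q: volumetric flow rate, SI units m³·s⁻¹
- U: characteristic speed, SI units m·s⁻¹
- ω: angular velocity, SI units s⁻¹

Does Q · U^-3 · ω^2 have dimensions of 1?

Sum the exponent of each base dimension across the product:
  M: [Q]_M − 3·[U]_M + 2·[ω]_M = (0) − 3·(0) + 2·(0) = 0
  L: [Q]_L − 3·[U]_L + 2·[ω]_L = (3) − 3·(1) + 2·(0) = 0
  T: [Q]_T − 3·[U]_T + 2·[ω]_T = (-1) − 3·(-1) + 2·(-1) = 0
All base exponents vanish — dimensionless.

yes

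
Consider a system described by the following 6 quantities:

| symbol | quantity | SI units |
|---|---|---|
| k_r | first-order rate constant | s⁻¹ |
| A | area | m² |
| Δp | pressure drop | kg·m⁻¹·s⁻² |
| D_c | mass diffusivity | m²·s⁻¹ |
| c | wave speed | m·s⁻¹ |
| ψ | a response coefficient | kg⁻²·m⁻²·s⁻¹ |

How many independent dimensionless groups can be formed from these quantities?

There are 6 variables and 3 base dimensions (M, L, T).
The dimension matrix has rank 3.
Independent dimensionless groups: 6 − 3 = 3.

3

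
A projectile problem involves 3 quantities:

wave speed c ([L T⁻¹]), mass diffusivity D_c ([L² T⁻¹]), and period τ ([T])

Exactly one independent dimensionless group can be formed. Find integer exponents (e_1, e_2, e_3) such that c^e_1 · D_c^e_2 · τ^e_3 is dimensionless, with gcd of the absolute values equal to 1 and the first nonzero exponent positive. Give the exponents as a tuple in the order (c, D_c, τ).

(2, -1, 1)

L: e_1·(1) + e_2·(2) + e_3·(0) = 0
T: e_1·(-1) + e_2·(-1) + e_3·(1) = 0
Solving this homogeneous linear system for the smallest-integer solution (first nonzero entry positive) gives (2, -1, 1).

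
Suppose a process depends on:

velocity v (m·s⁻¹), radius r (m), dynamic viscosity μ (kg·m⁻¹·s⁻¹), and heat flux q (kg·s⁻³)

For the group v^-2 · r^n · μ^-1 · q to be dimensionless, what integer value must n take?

1

Balance the L exponent: (1)·n from r, plus −2·(1) − (-1) + (0) = -1 from the rest, must sum to zero.
n − 1 = 0, so n = 1.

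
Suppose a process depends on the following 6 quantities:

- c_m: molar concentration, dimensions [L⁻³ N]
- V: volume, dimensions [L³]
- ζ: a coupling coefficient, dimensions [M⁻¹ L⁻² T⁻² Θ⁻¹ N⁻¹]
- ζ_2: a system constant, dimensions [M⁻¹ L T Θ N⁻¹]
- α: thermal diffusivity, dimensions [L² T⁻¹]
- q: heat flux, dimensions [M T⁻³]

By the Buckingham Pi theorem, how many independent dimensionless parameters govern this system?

1

There are 6 variables and 5 base dimensions (M, L, T, Θ, N).
The dimension matrix has rank 5.
Independent dimensionless groups: 6 − 5 = 1.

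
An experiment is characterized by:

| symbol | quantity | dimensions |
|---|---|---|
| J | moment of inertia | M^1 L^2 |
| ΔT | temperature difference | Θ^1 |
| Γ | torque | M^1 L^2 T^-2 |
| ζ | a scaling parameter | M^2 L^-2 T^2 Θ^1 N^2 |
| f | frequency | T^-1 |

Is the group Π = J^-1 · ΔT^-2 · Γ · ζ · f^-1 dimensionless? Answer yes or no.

Sum the exponent of each base dimension across the product:
  M: −[J]_M − 2·[ΔT]_M + [Γ]_M + [ζ]_M − [f]_M = −(1) − 2·(0) + (1) + (2) − (0) = 2
  L: −[J]_L − 2·[ΔT]_L + [Γ]_L + [ζ]_L − [f]_L = −(2) − 2·(0) + (2) + (-2) − (0) = -2
  T: −[J]_T − 2·[ΔT]_T + [Γ]_T + [ζ]_T − [f]_T = −(0) − 2·(0) + (-2) + (2) − (-1) = 1
  Θ: −[J]_Θ − 2·[ΔT]_Θ + [Γ]_Θ + [ζ]_Θ − [f]_Θ = −(0) − 2·(1) + (0) + (1) − (0) = -1
  N: −[J]_N − 2·[ΔT]_N + [Γ]_N + [ζ]_N − [f]_N = −(0) − 2·(0) + (0) + (2) − (0) = 2
Net dimensions [M² L⁻² T Θ⁻¹ N²] ≠ [1] — not dimensionless.

no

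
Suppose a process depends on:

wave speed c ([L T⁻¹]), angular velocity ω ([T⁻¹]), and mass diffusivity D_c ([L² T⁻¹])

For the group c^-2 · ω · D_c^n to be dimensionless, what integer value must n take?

1

Balance the L exponent: (2)·n from D_c, plus −2·(1) + (0) = -2 from the rest, must sum to zero.
2n − 2 = 0, so n = 1.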